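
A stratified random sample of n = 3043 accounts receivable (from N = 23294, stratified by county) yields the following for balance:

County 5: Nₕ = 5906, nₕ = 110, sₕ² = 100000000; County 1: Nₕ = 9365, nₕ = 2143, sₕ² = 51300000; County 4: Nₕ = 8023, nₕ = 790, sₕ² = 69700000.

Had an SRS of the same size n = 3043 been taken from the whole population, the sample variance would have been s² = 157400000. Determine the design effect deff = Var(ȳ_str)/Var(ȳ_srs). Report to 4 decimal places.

1.5516

Var(ȳ_str) = Σ Wₕ²(1−fₕ)sₕ²/nₕ with Wₕ = Nₕ/23294:
  County 5: (5906/23294)²·(1−110/5906)·100000000/110 = 57351
  County 1: (9365/23294)²·(1−2143/9365)·51300000/2143 = 2983.8179
  County 4: (8023/23294)²·(1−790/8023)·69700000/790 = 9435.6713
  → Var(ȳ_str) = 69770.489.
Var(ȳ_srs) = (1 − 3043/23294)·157400000/3043 = 44968.166.
deff = 69770.489 / 44968.166 = 1.5516.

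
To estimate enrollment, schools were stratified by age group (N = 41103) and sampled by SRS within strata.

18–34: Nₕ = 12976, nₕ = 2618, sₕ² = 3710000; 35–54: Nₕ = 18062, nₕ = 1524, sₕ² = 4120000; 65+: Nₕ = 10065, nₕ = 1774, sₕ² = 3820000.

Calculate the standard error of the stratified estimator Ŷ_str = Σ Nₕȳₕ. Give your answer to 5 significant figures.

Var(Ŷ_str) = Σₕ Nₕ²(1 − fₕ)sₕ²/nₕ.
18–34: 12976²·(1 − 2618/12976)·3710000/2618 = 1.9046756 × 10^11.
35–54: 18062²·(1 − 1524/18062)·4120000/1524 = 8.0753448 × 10^11.
65+: 10065²·(1 − 1774/10065)·3820000/1774 = 1.796927 × 10^11.
Sum = 1.1776947 × 10^12.
SE = √(1.1776947 × 10^12) = 1.0852 × 10^6.

1.0852 × 10^6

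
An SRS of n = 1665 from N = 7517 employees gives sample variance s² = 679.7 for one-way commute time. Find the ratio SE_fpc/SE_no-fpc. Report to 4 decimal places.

f = n/N = 1665/7517 = 0.22149794.
SE_no-fpc = √(s²/n) = 0.6389274; SE_fpc = √((1−f)s²/n) = 0.56374331.
Ratio = √(1−f) = 0.88232764.

0.8823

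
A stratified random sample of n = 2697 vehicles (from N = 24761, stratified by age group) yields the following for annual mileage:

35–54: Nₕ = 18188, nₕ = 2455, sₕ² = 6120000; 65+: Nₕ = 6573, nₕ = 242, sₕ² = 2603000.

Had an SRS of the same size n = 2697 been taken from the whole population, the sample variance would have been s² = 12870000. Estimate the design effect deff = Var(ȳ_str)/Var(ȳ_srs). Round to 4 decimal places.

0.4453

Var(ȳ_str) = Σ Wₕ²(1−fₕ)sₕ²/nₕ with Wₕ = Nₕ/24761:
  35–54: (18188/24761)²·(1−2455/18188)·6120000/2455 = 1163.483
  65+: (6573/24761)²·(1−242/6573)·2603000/242 = 730.05972
  → Var(ȳ_str) = 1893.5427.
Var(ȳ_srs) = (1 − 2697/24761)·12870000/2697 = 4252.1999.
deff = 1893.5427 / 4252.1999 = 0.4453.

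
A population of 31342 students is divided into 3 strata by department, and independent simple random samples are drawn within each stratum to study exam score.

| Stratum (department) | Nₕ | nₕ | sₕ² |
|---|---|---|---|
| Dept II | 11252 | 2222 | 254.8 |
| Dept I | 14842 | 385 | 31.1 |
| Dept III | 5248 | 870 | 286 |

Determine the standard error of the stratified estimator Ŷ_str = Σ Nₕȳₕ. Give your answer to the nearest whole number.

6045

Var(Ŷ_str) = Σₕ Nₕ²(1 − fₕ)sₕ²/nₕ.
Dept II: 11252²·(1 − 2222/11252)·254.8/2222 = 1.1651259 × 10^7.
Dept I: 14842²·(1 − 385/14842)·31.1/385 = 1.7332862 × 10^7.
Dept III: 5248²·(1 − 870/5248)·286/870 = 7.5529457 × 10^6.
Sum = 3.6537067 × 10^7.
SE = √(3.6537067 × 10^7) = 6045.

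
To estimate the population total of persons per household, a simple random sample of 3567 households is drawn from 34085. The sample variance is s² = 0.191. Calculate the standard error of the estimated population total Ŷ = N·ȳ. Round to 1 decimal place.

Var(Ŷ) = N²·Var(ȳ) = N²·(1 − n/N)·s²/n.
f = 3567/34085 = 0.10465014; Var(ȳ) = 0.89534986·0.191/3567 = 4.794276 × 10^-5.
Var(Ŷ) = 34085² · (4.794276 × 10^-5) = 55699.286.
SE(Ŷ) = √(55699.286) = 236.0.

236.0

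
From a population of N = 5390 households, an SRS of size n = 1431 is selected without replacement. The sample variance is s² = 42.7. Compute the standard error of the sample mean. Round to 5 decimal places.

0.14804

Under SRS without replacement, Var(ȳ) = (1 − f)·s²/n with f = n/N = 1431/5390 = 0.26549165.
Var(ȳ) = (1 − 0.26549165)·42.7/1431 = 0.73450835·0.029839273 = 0.021917195.
SE(ȳ) = √(0.021917195) = 0.14804.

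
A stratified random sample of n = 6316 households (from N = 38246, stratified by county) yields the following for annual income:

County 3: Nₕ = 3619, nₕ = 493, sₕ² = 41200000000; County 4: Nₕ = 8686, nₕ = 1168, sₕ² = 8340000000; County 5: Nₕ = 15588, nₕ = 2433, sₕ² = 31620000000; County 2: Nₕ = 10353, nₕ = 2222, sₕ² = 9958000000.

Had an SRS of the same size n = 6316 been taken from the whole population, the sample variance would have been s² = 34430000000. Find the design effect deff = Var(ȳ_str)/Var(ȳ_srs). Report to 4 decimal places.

Var(ȳ_str) = Σ Wₕ²(1−fₕ)sₕ²/nₕ with Wₕ = Nₕ/38246:
  County 3: (3619/38246)²·(1−493/3619)·41200000000/493 = 646332.23
  County 4: (8686/38246)²·(1−1168/8686)·8340000000/1168 = 318766.97
  County 5: (15588/38246)²·(1−2433/15588)·31620000000/2433 = 1.8219186 × 10^6
  County 2: (10353/38246)²·(1−2222/10353)·9958000000/2222 = 257908.82
  → Var(ȳ_str) = 3.0449266 × 10^6.
Var(ȳ_srs) = (1 − 6316/38246)·34430000000/6316 = 4.5510101 × 10^6.
deff = (3.0449266 × 10^6) / (4.5510101 × 10^6) = 0.6691.

0.6691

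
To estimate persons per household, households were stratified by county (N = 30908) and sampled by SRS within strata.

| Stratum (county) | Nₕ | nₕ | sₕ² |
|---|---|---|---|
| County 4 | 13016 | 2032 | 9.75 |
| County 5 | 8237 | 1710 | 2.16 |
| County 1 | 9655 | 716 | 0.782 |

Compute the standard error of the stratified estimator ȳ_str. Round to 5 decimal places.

0.02980

Var(ȳ_str) = Σₕ Wₕ²(1 − fₕ)sₕ²/nₕ with Wₕ = Nₕ/N, N = 30908.
County 4: Wₕ = 0.42112075; term = 0.42112075²·(1 − 0.15611555)·9.75/2032 = 7.1808717 × 10^-4.
County 5: Wₕ = 0.26650058; term = 0.26650058²·(1 − 0.20759985)·2.16/1710 = 7.1088363 × 10^-5.
County 1: Wₕ = 0.31237867; term = 0.31237867²·(1 − 0.07415847)·0.782/716 = 9.867182 × 10^-5.
Sum = 8.8784735 × 10^-4.
SE = √(8.8784735 × 10^-4) = 0.02980.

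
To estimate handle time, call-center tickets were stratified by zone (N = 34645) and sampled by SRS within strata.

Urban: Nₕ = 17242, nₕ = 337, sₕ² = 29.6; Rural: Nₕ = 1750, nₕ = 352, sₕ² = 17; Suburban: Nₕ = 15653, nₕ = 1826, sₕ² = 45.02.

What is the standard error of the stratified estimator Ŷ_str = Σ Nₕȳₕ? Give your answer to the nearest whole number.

Var(Ŷ_str) = Σₕ Nₕ²(1 − fₕ)sₕ²/nₕ.
Urban: 17242²·(1 − 337/17242)·29.6/337 = 2.5601454 × 10^7.
Rural: 1750²·(1 − 352/1750)·17/352 = 118154.83.
Suburban: 15653²·(1 − 1826/15653)·45.02/1826 = 5.3361775 × 10^6.
Sum = 3.1055786 × 10^7.
SE = √(3.1055786 × 10^7) = 5573.

5573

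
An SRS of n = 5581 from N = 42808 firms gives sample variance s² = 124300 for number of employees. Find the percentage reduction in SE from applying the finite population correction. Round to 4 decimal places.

6.7462

f = n/N = 5581/42808 = 0.13037283.
SE_no-fpc = √(s²/n) = 4.7193214; SE_fpc = √((1−f)s²/n) = 4.4009466.
Ratio = √(1−f) = 0.93253803. Reduction = 100·(1 − 0.93253803) = 6.7462%.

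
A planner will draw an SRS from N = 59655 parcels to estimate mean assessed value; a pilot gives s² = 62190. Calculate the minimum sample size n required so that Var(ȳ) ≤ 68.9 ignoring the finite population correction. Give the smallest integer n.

Without fpc, n₀ = s²/D = 62190/68.9 = 902.6125.
Rounding up, n = 903.

903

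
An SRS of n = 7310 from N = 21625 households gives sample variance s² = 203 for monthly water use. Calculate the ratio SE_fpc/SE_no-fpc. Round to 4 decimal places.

f = n/N = 7310/21625 = 0.33803468.
SE_no-fpc = √(s²/n) = 0.16664387; SE_fpc = √((1−f)s²/n) = 0.13558353.
Ratio = √(1−f) = 0.81361251.

0.8136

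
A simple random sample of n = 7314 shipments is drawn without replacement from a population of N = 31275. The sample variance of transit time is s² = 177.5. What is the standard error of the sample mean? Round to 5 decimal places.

0.13636

Under SRS without replacement, Var(ȳ) = (1 − f)·s²/n with f = n/N = 7314/31275 = 0.23386091.
Var(ȳ) = (1 − 0.23386091)·177.5/7314 = 0.76613909·0.024268526 = 0.018593066.
SE(ȳ) = √(0.018593066) = 0.13636.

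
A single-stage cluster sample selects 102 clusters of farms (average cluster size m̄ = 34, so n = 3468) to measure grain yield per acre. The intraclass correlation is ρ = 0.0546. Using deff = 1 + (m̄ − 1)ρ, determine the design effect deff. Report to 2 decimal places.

deff = 1 + (34 − 1)·0.0546 = 1 + 1.8018 = 2.8018.

2.80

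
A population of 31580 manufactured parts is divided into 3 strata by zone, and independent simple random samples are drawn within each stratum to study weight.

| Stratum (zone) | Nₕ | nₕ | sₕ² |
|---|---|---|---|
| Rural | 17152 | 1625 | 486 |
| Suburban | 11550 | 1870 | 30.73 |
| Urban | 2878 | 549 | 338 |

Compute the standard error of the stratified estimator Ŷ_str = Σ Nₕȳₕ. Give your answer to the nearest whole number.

Var(Ŷ_str) = Σₕ Nₕ²(1 − fₕ)sₕ²/nₕ.
Rural: 17152²·(1 − 1625/17152)·486/1625 = 7.9649898 × 10^7.
Suburban: 11550²·(1 − 1870/11550)·30.73/1870 = 1.8372925 × 10^6.
Urban: 2878²·(1 − 549/2878)·338/549 = 4.1267165 × 10^6.
Sum = 8.5613907 × 10^7.
SE = √(8.5613907 × 10^7) = 9253.

9253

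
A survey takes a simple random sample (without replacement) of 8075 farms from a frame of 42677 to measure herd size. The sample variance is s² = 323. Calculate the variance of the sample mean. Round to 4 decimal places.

0.0324

Under SRS without replacement, Var(ȳ) = (1 − f)·s²/n with f = n/N = 8075/42677 = 0.18921199.
Var(ȳ) = (1 − 0.18921199)·323/8075 = 0.81078801·0.04 = 0.03243152.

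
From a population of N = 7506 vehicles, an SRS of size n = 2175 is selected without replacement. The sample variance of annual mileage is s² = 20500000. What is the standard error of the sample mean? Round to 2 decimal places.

Under SRS without replacement, Var(ȳ) = (1 − f)·s²/n with f = n/N = 2175/7506 = 0.28976819.
Var(ȳ) = (1 − 0.28976819)·20500000/2175 = 0.71023181·9425.2874 = 6694.1389.
SE(ȳ) = √(6694.1389) = 81.82.

81.82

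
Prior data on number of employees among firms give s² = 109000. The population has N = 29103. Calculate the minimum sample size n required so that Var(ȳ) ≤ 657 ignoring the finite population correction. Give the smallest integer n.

166

Without fpc, n₀ = s²/D = 109000/657 = 165.9056.
Rounding up, n = 166.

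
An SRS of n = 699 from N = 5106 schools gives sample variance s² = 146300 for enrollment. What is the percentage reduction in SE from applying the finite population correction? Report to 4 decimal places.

7.0967

f = n/N = 699/5106 = 0.13689777.
SE_no-fpc = √(s²/n) = 14.46717; SE_fpc = √((1−f)s²/n) = 13.440477.
Ratio = √(1−f) = 0.92903296. Reduction = 100·(1 − 0.92903296) = 7.0967%.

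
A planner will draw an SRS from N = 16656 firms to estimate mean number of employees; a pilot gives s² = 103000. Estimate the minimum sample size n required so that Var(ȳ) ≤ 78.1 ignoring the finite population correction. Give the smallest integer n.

Without fpc, n₀ = s²/D = 103000/78.1 = 1318.8220.
Rounding up, n = 1319.

1319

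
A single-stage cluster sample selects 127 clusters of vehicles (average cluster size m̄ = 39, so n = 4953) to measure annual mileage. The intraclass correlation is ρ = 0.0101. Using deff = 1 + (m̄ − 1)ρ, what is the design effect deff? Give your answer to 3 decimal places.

1.384

deff = 1 + (39 − 1)·0.0101 = 1 + 0.3838 = 1.3838.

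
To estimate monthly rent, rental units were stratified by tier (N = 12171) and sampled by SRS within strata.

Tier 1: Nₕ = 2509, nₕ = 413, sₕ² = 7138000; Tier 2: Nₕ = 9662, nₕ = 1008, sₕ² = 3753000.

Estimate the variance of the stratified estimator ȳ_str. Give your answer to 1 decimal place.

Var(ȳ_str) = Σₕ Wₕ²(1 − fₕ)sₕ²/nₕ with Wₕ = Nₕ/N, N = 12171.
Tier 1: Wₕ = 0.20614576; term = 0.20614576²·(1 − 0.16460741)·7138000/413 = 613.57253.
Tier 2: Wₕ = 0.79385424; term = 0.79385424²·(1 − 0.10432623)·3753000/1008 = 2101.597.
Sum = 2715.1695.

2715.2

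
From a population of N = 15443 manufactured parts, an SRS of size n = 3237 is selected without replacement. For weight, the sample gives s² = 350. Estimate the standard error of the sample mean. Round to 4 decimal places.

Under SRS without replacement, Var(ȳ) = (1 − f)·s²/n with f = n/N = 3237/15443 = 0.20960953.
Var(ȳ) = (1 − 0.20960953)·350/3237 = 0.79039047·0.10812481 = 0.085460817.
SE(ȳ) = √(0.085460817) = 0.2923.

0.2923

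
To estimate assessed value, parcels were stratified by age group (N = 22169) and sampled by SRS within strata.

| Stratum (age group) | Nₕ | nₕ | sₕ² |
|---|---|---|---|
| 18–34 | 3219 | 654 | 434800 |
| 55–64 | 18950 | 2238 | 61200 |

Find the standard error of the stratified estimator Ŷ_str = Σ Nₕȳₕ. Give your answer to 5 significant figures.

118950

Var(Ŷ_str) = Σₕ Nₕ²(1 − fₕ)sₕ²/nₕ.
18–34: 3219²·(1 − 654/3219)·434800/654 = 5.48934 × 10^9.
55–64: 18950²·(1 − 2238/18950)·61200/2238 = 8.6602211 × 10^9.
Sum = 1.4149561 × 10^10.
SE = √(1.4149561 × 10^10) = 118950.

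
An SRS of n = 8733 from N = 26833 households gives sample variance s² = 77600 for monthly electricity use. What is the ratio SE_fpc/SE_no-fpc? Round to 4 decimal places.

0.8213

f = n/N = 8733/26833 = 0.32545746.
SE_no-fpc = √(s²/n) = 2.9809118; SE_fpc = √((1−f)s²/n) = 2.4482389.
Ratio = √(1−f) = 0.82130539.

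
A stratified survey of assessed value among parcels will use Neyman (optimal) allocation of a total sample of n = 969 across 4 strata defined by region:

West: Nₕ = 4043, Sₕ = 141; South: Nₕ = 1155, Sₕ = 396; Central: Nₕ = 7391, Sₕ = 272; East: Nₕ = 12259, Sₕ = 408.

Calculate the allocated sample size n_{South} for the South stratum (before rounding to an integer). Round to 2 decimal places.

55.13

Neyman allocation: nₕ = n·NₕSₕ / Σⱼ NⱼSⱼ.
Σ NⱼSⱼ = 4043·141 + 1155·396 + 7391·272 + 12259·408 = 8.039467 × 10^6.
n_{South} = 969·1155·396 / (8.039467 × 10^6) = 55.13.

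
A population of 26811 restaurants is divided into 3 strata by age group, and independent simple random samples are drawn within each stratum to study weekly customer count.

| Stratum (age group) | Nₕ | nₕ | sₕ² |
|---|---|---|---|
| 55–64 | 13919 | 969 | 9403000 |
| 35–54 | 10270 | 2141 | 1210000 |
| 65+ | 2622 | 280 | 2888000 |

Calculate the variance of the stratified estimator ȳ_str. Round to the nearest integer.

Var(ȳ_str) = Σₕ Wₕ²(1 − fₕ)sₕ²/nₕ with Wₕ = Nₕ/N, N = 26811.
55–64: Wₕ = 0.51915259; term = 0.51915259²·(1 − 0.06961707)·9403000/969 = 2433.2932.
35–54: Wₕ = 0.38305173; term = 0.38305173²·(1 − 0.20847128)·1210000/2141 = 65.63723.
65+: Wₕ = 0.09779568; term = 0.09779568²·(1 − 0.10678871)·2888000/280 = 88.111523.
Sum = 2587.042.

2587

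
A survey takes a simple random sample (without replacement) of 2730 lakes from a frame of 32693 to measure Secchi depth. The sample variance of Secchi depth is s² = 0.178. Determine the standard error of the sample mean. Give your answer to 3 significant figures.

0.00773

Under SRS without replacement, Var(ȳ) = (1 − f)·s²/n with f = n/N = 2730/32693 = 0.08350411.
Var(ȳ) = (1 − 0.08350411)·0.178/2730 = 0.91649589·6.5201465 × 10^-5 = 5.9756875 × 10^-5.
SE(ȳ) = √(5.9756875 × 10^-5) = 0.00773.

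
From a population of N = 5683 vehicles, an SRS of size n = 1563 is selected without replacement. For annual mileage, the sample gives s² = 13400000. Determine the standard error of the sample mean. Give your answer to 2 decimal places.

Under SRS without replacement, Var(ȳ) = (1 − f)·s²/n with f = n/N = 1563/5683 = 0.27503079.
Var(ȳ) = (1 − 0.27503079)·13400000/1563 = 0.72496921·8573.2566 = 6215.347.
SE(ȳ) = √(6215.347) = 78.84.

78.84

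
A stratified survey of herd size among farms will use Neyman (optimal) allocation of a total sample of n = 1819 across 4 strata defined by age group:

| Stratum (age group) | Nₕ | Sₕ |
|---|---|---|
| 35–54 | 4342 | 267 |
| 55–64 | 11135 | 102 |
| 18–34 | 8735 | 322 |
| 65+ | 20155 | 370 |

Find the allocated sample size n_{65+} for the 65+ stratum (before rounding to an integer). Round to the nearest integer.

Neyman allocation: nₕ = n·NₕSₕ / Σⱼ NⱼSⱼ.
Σ NⱼSⱼ = 4342·267 + 11135·102 + 8735·322 + 20155·370 = 1.2565104 × 10^7.
n_{65+} = 1819·20155·370 / (1.2565104 × 10^7) = 1080.

1080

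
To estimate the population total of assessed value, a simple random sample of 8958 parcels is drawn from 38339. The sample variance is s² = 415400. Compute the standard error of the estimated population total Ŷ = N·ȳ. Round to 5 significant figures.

Var(Ŷ) = N²·Var(ȳ) = N²·(1 − n/N)·s²/n.
f = 8958/38339 = 0.23365242; Var(ȳ) = 0.76634758·415400/8958 = 35.537038.
Var(Ŷ) = 38339² · 35.537038 = 5.2235143 × 10^10.
SE(Ŷ) = √(5.2235143 × 10^10) = 228550.

228550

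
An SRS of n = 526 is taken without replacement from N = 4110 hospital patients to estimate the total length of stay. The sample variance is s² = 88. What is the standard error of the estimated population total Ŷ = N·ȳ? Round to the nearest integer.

1570

Var(Ŷ) = N²·Var(ȳ) = N²·(1 − n/N)·s²/n.
f = 526/4110 = 0.12798054; Var(ȳ) = 0.87201946·88/526 = 0.14588919.
Var(Ŷ) = 4110² · 0.14588919 = 2.4643748 × 10^6.
SE(Ŷ) = √(2.4643748 × 10^6) = 1570.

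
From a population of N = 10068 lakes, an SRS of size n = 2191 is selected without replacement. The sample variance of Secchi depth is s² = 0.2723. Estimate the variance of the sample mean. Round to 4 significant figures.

9.724 × 10^-5

Under SRS without replacement, Var(ȳ) = (1 − f)·s²/n with f = n/N = 2191/10068 = 0.21762018.
Var(ȳ) = (1 − 0.21762018)·0.2723/2191 = 0.78237982·1.2428115 × 10^-4 = 9.7235064 × 10^-5.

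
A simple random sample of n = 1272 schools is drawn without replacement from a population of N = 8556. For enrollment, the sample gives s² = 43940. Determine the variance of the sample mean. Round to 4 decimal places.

29.4084

Under SRS without replacement, Var(ȳ) = (1 − f)·s²/n with f = n/N = 1272/8556 = 0.14866760.
Var(ȳ) = (1 − 0.14866760)·43940/1272 = 0.85133240·34.544025 = 29.408448.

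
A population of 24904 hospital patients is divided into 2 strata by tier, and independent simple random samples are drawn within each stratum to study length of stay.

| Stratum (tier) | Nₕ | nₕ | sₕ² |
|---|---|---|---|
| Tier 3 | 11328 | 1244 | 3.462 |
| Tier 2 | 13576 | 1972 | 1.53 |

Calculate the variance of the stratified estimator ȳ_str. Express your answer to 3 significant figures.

Var(ȳ_str) = Σₕ Wₕ²(1 − fₕ)sₕ²/nₕ with Wₕ = Nₕ/N, N = 24904.
Tier 3: Wₕ = 0.45486669; term = 0.45486669²·(1 − 0.10981638)·3.462/1244 = 5.1257161 × 10^-4.
Tier 2: Wₕ = 0.54513331; term = 0.54513331²·(1 − 0.14525633)·1.53/1972 = 1.9707242 × 10^-4.
Sum = 7.0964403 × 10^-4.

7.10 × 10^-4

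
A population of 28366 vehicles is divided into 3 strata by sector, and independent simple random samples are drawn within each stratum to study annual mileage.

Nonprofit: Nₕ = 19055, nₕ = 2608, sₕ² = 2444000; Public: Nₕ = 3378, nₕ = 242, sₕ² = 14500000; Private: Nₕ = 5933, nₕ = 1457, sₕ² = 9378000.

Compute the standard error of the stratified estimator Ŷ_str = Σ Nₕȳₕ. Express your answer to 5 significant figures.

1.0485 × 10^6

Var(Ŷ_str) = Σₕ Nₕ²(1 − fₕ)sₕ²/nₕ.
Nonprofit: 19055²·(1 − 2608/19055)·2444000/2608 = 2.9369007 × 10^11.
Public: 3378²·(1 − 242/3378)·14500000/242 = 6.3472899 × 10^11.
Private: 5933²·(1 − 1457/5933)·9378000/1457 = 1.7092874 × 10^11.
Sum = 1.0993478 × 10^12.
SE = √(1.0993478 × 10^12) = 1.0485 × 10^6.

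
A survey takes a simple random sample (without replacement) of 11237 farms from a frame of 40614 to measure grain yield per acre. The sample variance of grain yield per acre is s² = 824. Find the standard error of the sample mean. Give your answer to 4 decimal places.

Under SRS without replacement, Var(ȳ) = (1 − f)·s²/n with f = n/N = 11237/40614 = 0.27667799.
Var(ȳ) = (1 − 0.27667799)·824/11237 = 0.72332201·0.07332918 = 0.05304061.
SE(ȳ) = √(0.05304061) = 0.2303.

0.2303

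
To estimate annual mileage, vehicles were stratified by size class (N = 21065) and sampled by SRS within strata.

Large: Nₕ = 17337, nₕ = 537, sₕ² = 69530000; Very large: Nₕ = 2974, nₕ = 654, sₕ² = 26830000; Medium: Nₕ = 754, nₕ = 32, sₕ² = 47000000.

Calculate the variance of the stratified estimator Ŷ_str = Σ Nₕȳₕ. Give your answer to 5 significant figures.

3.8795 × 10^13

Var(Ŷ_str) = Σₕ Nₕ²(1 − fₕ)sₕ²/nₕ.
Large: 17337²·(1 − 537/17337)·69530000/537 = 3.771214 × 10^13.
Very large: 2974²·(1 − 654/2974)·26830000/654 = 2.8305568 × 10^11.
Medium: 754²·(1 − 32/754)·47000000/32 = 7.9956988 × 10^11.
Sum = 3.8794766 × 10^13.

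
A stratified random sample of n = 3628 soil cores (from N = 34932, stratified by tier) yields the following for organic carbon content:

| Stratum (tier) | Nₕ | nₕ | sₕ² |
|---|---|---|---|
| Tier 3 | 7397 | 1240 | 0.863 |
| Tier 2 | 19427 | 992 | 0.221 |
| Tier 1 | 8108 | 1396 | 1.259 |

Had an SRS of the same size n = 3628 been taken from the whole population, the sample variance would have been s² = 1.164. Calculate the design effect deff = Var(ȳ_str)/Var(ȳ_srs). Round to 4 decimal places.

Var(ȳ_str) = Σ Wₕ²(1−fₕ)sₕ²/nₕ with Wₕ = Nₕ/34932:
  Tier 3: (7397/34932)²·(1−1240/7397)·0.863/1240 = 2.5975683 × 10^-5
  Tier 2: (19427/34932)²·(1−992/19427)·0.221/992 = 6.538567 × 10^-5
  Tier 1: (8108/34932)²·(1−1396/8108)·1.259/1396 = 4.0221577 × 10^-5
  → Var(ȳ_str) = 1.3158293 × 10^-4.
Var(ȳ_srs) = (1 − 3628/34932)·1.164/3628 = 2.8751604 × 10^-4.
deff = (1.3158293 × 10^-4) / (2.8751604 × 10^-4) = 0.4577.

0.4577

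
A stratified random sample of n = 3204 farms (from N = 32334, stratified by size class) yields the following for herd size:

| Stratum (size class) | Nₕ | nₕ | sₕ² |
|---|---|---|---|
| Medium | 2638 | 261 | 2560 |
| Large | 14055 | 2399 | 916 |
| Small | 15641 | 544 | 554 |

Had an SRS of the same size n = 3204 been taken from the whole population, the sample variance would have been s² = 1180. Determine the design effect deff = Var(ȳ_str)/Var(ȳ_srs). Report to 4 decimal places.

1.0509

Var(ȳ_str) = Σ Wₕ²(1−fₕ)sₕ²/nₕ with Wₕ = Nₕ/32334:
  Medium: (2638/32334)²·(1−261/2638)·2560/261 = 0.058828065
  Large: (14055/32334)²·(1−2399/14055)·916/2399 = 0.059831067
  Small: (15641/32334)²·(1−544/15641)·554/544 = 0.23001024
  → Var(ȳ_str) = 0.34866937.
Var(ȳ_srs) = (1 − 3204/32334)·1180/3204 = 0.33179555.
deff = 0.34866937 / 0.33179555 = 1.0509.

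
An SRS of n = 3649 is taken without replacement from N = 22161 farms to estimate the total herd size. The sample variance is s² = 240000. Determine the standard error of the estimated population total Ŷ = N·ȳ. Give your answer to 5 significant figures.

164260

Var(Ŷ) = N²·Var(ȳ) = N²·(1 − n/N)·s²/n.
f = 3649/22161 = 0.16465863; Var(ȳ) = 0.83534137·240000/3649 = 54.941608.
Var(Ŷ) = 22161² · 54.941608 = 2.6982369 × 10^10.
SE(Ŷ) = √(2.6982369 × 10^10) = 164260.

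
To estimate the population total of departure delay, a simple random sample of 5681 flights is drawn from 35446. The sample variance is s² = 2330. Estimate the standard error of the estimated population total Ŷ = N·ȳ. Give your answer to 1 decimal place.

20801.9

Var(Ŷ) = N²·Var(ȳ) = N²·(1 − n/N)·s²/n.
f = 5681/35446 = 0.16027196; Var(ȳ) = 0.83972804·2330/5681 = 0.34440527.
Var(Ŷ) = 35446² · 0.34440527 = 4.327173 × 10^8.
SE(Ŷ) = √(4.327173 × 10^8) = 20801.9.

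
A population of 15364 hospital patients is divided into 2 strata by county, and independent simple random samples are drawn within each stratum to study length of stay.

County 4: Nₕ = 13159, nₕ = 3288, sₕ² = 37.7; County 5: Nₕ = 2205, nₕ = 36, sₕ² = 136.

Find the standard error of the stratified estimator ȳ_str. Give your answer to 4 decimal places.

Var(ȳ_str) = Σₕ Wₕ²(1 − fₕ)sₕ²/nₕ with Wₕ = Nₕ/N, N = 15364.
County 4: Wₕ = 0.85648269; term = 0.85648269²·(1 − 0.24986701)·37.7/3288 = 0.0063093553.
County 5: Wₕ = 0.14351731; term = 0.14351731²·(1 − 0.01632653)·136/36 = 0.076541322.
Sum = 0.082850677.
SE = √(0.082850677) = 0.2878.

0.2878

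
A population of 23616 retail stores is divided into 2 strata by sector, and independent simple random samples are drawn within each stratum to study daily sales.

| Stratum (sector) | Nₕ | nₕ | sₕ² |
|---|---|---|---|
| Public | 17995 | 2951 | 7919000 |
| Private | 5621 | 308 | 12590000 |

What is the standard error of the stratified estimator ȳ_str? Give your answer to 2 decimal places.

Var(ȳ_str) = Σₕ Wₕ²(1 − fₕ)sₕ²/nₕ with Wₕ = Nₕ/N, N = 23616.
Public: Wₕ = 0.76198340; term = 0.76198340²·(1 − 0.16399000)·7919000/2951 = 1302.5777.
Private: Wₕ = 0.23801660; term = 0.23801660²·(1 − 0.05479452)·12590000/308 = 2188.8487.
Sum = 3491.4264.
SE = √(3491.4264) = 59.09.

59.09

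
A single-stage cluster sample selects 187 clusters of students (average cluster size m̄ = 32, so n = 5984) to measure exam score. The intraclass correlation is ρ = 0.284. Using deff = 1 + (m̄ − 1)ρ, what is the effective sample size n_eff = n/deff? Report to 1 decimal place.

610.4

deff = 1 + (32 − 1)·0.284 = 1 + 8.804 = 9.804.
n_eff = 5984 / 9.804 = 610.4.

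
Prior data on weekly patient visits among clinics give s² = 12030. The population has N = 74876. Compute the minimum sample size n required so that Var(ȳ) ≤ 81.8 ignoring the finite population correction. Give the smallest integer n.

148

Without fpc, n₀ = s²/D = 12030/81.8 = 147.0660.
Rounding up, n = 148.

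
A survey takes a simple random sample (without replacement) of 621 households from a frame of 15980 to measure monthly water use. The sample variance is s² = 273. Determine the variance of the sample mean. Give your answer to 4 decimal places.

0.4225

Under SRS without replacement, Var(ȳ) = (1 − f)·s²/n with f = n/N = 621/15980 = 0.03886108.
Var(ȳ) = (1 − 0.03886108)·273/621 = 0.96113892·0.43961353 = 0.42252967.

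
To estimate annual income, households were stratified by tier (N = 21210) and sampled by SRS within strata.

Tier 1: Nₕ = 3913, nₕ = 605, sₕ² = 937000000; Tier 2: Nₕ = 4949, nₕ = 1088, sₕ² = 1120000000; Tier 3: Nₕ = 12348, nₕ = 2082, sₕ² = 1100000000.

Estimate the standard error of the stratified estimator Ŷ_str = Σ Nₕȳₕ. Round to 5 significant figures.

Var(Ŷ_str) = Σₕ Nₕ²(1 − fₕ)sₕ²/nₕ.
Tier 1: 3913²·(1 − 605/3913)·937000000/605 = 2.004747 × 10^13.
Tier 2: 4949²·(1 − 1088/4949)·1120000000/1088 = 1.9670092 × 10^13.
Tier 3: 12348²·(1 − 2082/12348)·1100000000/2082 = 6.6974556 × 10^13.
Sum = 1.0669212 × 10^14.
SE = √(1.0669212 × 10^14) = 1.0329 × 10^7.

1.0329 × 10^7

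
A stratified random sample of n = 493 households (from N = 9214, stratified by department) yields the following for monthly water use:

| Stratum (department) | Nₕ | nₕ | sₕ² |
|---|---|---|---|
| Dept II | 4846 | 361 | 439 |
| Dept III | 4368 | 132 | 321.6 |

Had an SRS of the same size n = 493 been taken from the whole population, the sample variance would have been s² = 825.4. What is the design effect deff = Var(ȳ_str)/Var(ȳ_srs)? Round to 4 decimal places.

Var(ȳ_str) = Σ Wₕ²(1−fₕ)sₕ²/nₕ with Wₕ = Nₕ/9214:
  Dept II: (4846/9214)²·(1−361/4846)·439/361 = 0.31131981
  Dept III: (4368/9214)²·(1−132/4368)·321.6/132 = 0.53098747
  → Var(ȳ_str) = 0.84230728.
Var(ȳ_srs) = (1 − 493/9214)·825.4/493 = 1.5846583.
deff = 0.84230728 / 1.5846583 = 0.5315.

0.5315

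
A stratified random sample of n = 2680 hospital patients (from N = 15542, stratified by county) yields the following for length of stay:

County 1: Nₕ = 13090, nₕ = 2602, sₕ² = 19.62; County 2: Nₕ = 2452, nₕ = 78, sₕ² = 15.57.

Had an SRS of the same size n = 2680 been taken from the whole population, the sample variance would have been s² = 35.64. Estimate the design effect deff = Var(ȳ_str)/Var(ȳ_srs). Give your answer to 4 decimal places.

0.8265

Var(ȳ_str) = Σ Wₕ²(1−fₕ)sₕ²/nₕ with Wₕ = Nₕ/15542:
  County 1: (13090/15542)²·(1−2602/13090)·19.62/2602 = 0.0042855861
  County 2: (2452/15542)²·(1−78/2452)·15.57/78 = 0.0048104021
  → Var(ȳ_str) = 0.0090959882.
Var(ȳ_srs) = (1 − 2680/15542)·35.64/2680 = 0.011005366.
deff = 0.0090959882 / 0.011005366 = 0.8265.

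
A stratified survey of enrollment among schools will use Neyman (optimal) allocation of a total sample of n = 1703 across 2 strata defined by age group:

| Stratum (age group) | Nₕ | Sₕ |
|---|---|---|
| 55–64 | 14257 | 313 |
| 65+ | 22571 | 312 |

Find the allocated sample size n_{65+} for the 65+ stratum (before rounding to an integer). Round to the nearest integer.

1042

Neyman allocation: nₕ = n·NₕSₕ / Σⱼ NⱼSⱼ.
Σ NⱼSⱼ = 14257·313 + 22571·312 = 1.1504593 × 10^7.
n_{65+} = 1703·22571·312 / (1.1504593 × 10^7) = 1042.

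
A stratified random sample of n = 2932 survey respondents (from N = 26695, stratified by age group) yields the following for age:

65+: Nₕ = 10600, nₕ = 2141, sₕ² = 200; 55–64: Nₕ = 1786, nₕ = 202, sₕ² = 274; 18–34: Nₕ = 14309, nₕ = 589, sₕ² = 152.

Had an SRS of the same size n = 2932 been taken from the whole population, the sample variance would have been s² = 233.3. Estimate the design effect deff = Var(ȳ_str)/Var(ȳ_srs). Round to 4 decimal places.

1.2457

Var(ȳ_str) = Σ Wₕ²(1−fₕ)sₕ²/nₕ with Wₕ = Nₕ/26695:
  65+: (10600/26695)²·(1−2141/10600)·200/2141 = 0.011753802
  55–64: (1786/26695)²·(1−202/1786)·274/202 = 0.0053848793
  18–34: (14309/26695)²·(1−589/14309)·152/589 = 0.071093818
  → Var(ȳ_str) = 0.088232499.
Var(ȳ_srs) = (1 − 2932/26695)·233.3/2932 = 0.070830795.
deff = 0.088232499 / 0.070830795 = 1.2457.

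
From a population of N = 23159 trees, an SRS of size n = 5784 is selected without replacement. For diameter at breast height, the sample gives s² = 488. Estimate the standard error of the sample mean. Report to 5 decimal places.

0.25159

Under SRS without replacement, Var(ȳ) = (1 − f)·s²/n with f = n/N = 5784/23159 = 0.24975172.
Var(ȳ) = (1 − 0.24975172)·488/5784 = 0.75024828·0.084370678 = 0.063298956.
SE(ȳ) = √(0.063298956) = 0.25159.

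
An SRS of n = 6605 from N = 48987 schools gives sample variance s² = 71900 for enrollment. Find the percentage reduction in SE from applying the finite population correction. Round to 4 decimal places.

f = n/N = 6605/48987 = 0.13483169.
SE_no-fpc = √(s²/n) = 3.2993473; SE_fpc = √((1−f)s²/n) = 3.0688689.
Ratio = √(1−f) = 0.93014424. Reduction = 100·(1 − 0.93014424) = 6.9856%.

6.9856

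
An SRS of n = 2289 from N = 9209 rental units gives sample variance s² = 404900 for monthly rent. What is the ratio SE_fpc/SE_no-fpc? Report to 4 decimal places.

f = n/N = 2289/9209 = 0.24856119.
SE_no-fpc = √(s²/n) = 13.29998; SE_fpc = √((1−f)s²/n) = 11.529164.
Ratio = √(1−f) = 0.86685570.

0.8669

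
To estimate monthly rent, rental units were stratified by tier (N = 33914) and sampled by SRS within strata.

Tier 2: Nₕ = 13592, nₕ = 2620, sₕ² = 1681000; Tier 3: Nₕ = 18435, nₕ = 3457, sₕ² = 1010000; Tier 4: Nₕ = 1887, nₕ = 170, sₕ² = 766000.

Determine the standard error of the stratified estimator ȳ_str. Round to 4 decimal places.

12.8850

Var(ȳ_str) = Σₕ Wₕ²(1 − fₕ)sₕ²/nₕ with Wₕ = Nₕ/N, N = 33914.
Tier 2: Wₕ = 0.40077844; term = 0.40077844²·(1 − 0.19276045)·1681000/2620 = 83.191232.
Tier 3: Wₕ = 0.54358082; term = 0.54358082²·(1 − 0.18752373)·1010000/3457 = 70.13922.
Tier 4: Wₕ = 0.05564074; term = 0.05564074²·(1 − 0.09009009)·766000/170 = 12.692992.
Sum = 166.02344.
SE = √(166.02344) = 12.8850.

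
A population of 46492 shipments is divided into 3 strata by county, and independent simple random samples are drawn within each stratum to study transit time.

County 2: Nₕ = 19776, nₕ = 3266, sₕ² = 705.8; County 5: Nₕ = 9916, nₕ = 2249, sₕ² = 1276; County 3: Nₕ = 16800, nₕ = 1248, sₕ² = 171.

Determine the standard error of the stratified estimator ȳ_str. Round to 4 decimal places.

0.2630

Var(ȳ_str) = Σₕ Wₕ²(1 − fₕ)sₕ²/nₕ with Wₕ = Nₕ/N, N = 46492.
County 2: Wₕ = 0.42536350; term = 0.42536350²·(1 − 0.16514968)·705.8/3266 = 0.032643337.
County 5: Wₕ = 0.21328401; term = 0.21328401²·(1 − 0.22680516)·1276/2249 = 0.01995569.
County 3: Wₕ = 0.36135249; term = 0.36135249²·(1 − 0.07428571)·171/1248 = 0.016562298.
Sum = 0.069161325.
SE = √(0.069161325) = 0.2630.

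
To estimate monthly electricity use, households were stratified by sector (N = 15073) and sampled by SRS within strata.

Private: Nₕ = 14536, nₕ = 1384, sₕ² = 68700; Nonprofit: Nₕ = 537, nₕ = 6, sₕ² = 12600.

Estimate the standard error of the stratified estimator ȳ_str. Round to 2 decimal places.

6.66

Var(ȳ_str) = Σₕ Wₕ²(1 − fₕ)sₕ²/nₕ with Wₕ = Nₕ/N, N = 15073.
Private: Wₕ = 0.96437338; term = 0.96437338²·(1 − 0.09521189)·68700/1384 = 41.769374.
Nonprofit: Wₕ = 0.03562662; term = 0.03562662²·(1 − 0.01117318)·12600/6 = 2.6356559.
Sum = 44.40503.
SE = √(44.40503) = 6.66.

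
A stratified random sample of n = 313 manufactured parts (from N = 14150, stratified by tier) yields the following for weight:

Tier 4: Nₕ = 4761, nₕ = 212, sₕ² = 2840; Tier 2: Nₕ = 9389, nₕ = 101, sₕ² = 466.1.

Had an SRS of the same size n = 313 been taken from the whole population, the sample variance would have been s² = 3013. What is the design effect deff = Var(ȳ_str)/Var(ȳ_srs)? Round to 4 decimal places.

Var(ȳ_str) = Σ Wₕ²(1−fₕ)sₕ²/nₕ with Wₕ = Nₕ/14150:
  Tier 4: (4761/14150)²·(1−212/4761)·2840/212 = 1.4490512
  Tier 2: (9389/14150)²·(1−101/9389)·466.1/101 = 2.0099553
  → Var(ȳ_str) = 3.4590065.
Var(ȳ_srs) = (1 − 313/14150)·3013/313 = 9.4132652.
deff = 3.4590065 / 9.4132652 = 0.3675.

0.3675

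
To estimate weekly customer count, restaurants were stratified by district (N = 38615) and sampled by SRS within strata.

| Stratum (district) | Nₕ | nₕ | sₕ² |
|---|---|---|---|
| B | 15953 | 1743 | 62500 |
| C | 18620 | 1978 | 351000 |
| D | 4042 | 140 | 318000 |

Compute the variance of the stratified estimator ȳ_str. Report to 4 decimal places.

Var(ȳ_str) = Σₕ Wₕ²(1 − fₕ)sₕ²/nₕ with Wₕ = Nₕ/N, N = 38615.
B: Wₕ = 0.41312961; term = 0.41312961²·(1 − 0.10925845)·62500/1743 = 5.4513868.
C: Wₕ = 0.48219604; term = 0.48219604²·(1 − 0.10622986)·351000/1978 = 36.876861.
D: Wₕ = 0.10467435; term = 0.10467435²·(1 − 0.03463632)·318000/140 = 24.025397.
Sum = 66.353645.

66.3536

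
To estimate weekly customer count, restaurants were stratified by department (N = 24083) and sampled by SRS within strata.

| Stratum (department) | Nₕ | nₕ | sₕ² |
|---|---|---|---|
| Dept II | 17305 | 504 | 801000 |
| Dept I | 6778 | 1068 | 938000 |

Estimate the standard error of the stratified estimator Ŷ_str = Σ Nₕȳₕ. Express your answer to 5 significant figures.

Var(Ŷ_str) = Σₕ Nₕ²(1 − fₕ)sₕ²/nₕ.
Dept II: 17305²·(1 − 504/17305)·801000/504 = 4.62071 × 10^11.
Dept I: 6778²·(1 − 1068/6778)·938000/1068 = 3.3991416 × 10^10.
Sum = 4.9606242 × 10^11.
SE = √(4.9606242 × 10^11) = 704320.

704320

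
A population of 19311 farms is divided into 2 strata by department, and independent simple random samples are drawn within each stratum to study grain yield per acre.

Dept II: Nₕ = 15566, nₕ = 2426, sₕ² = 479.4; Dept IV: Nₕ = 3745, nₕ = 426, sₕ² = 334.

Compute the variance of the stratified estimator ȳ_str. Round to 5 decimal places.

0.13452

Var(ȳ_str) = Σₕ Wₕ²(1 − fₕ)sₕ²/nₕ with Wₕ = Nₕ/N, N = 19311.
Dept II: Wₕ = 0.80606908; term = 0.80606908²·(1 − 0.15585250)·479.4/2426 = 0.10838523.
Dept IV: Wₕ = 0.19393092; term = 0.19393092²·(1 − 0.11375167)·334/426 = 0.026132828.
Sum = 0.13451806.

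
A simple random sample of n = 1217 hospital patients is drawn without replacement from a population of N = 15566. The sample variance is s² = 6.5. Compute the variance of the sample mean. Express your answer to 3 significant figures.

Under SRS without replacement, Var(ȳ) = (1 − f)·s²/n with f = n/N = 1217/15566 = 0.07818322.
Var(ȳ) = (1 − 0.07818322)·6.5/1217 = 0.92181678·0.0053410025 = 0.0049234257.

0.00492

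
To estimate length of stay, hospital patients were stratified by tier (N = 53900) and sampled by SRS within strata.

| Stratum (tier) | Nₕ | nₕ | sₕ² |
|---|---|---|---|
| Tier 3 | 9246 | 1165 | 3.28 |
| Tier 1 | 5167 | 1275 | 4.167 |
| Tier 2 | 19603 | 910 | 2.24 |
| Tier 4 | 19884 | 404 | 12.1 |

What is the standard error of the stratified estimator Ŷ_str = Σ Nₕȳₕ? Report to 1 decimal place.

3574.8

Var(Ŷ_str) = Σₕ Nₕ²(1 − fₕ)sₕ²/nₕ.
Tier 3: 9246²·(1 − 1165/9246)·3.28/1165 = 210361.82.
Tier 1: 5167²·(1 − 1275/5167)·4.167/1275 = 65724.094.
Tier 2: 19603²·(1 − 910/19603)·2.24/910 = 902003.39.
Tier 4: 19884²·(1 − 404/19884)·12.1/404 = 1.1601034 × 10^7.
Sum = 1.2779123 × 10^7.
SE = √(1.2779123 × 10^7) = 3574.8.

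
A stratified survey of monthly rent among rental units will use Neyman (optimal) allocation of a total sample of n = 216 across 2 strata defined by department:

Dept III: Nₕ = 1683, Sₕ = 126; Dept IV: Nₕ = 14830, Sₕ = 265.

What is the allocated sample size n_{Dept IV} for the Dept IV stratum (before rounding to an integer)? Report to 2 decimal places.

204.94

Neyman allocation: nₕ = n·NₕSₕ / Σⱼ NⱼSⱼ.
Σ NⱼSⱼ = 1683·126 + 14830·265 = 4.142008 × 10^6.
n_{Dept IV} = 216·14830·265 / (4.142008 × 10^6) = 204.94.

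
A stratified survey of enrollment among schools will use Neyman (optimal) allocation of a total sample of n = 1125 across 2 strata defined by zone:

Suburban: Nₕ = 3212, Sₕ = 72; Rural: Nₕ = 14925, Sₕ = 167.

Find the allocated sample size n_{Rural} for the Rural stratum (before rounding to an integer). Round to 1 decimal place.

Neyman allocation: nₕ = n·NₕSₕ / Σⱼ NⱼSⱼ.
Σ NⱼSⱼ = 3212·72 + 14925·167 = 2.723739 × 10^6.
n_{Rural} = 1125·14925·167 / (2.723739 × 10^6) = 1029.5.

1029.5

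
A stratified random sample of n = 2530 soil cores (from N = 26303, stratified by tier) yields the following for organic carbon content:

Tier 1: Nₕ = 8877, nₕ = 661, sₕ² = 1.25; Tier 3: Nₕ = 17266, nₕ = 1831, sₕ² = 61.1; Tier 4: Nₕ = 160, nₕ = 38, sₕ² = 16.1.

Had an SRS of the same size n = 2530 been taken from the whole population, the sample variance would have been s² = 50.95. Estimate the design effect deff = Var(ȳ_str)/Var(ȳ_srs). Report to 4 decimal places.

Var(ȳ_str) = Σ Wₕ²(1−fₕ)sₕ²/nₕ with Wₕ = Nₕ/26303:
  Tier 1: (8877/26303)²·(1−661/8877)·1.25/661 = 1.9935385 × 10^-4
  Tier 3: (17266/26303)²·(1−1831/17266)·61.1/1831 = 0.01285407
  Tier 4: (160/26303)²·(1−38/160)·16.1/38 = 1.1953952 × 10^-5
  → Var(ȳ_str) = 0.013065378.
Var(ȳ_srs) = (1 − 2530/26303)·50.95/2530 = 0.018201299.
deff = 0.013065378 / 0.018201299 = 0.7178.

0.7178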